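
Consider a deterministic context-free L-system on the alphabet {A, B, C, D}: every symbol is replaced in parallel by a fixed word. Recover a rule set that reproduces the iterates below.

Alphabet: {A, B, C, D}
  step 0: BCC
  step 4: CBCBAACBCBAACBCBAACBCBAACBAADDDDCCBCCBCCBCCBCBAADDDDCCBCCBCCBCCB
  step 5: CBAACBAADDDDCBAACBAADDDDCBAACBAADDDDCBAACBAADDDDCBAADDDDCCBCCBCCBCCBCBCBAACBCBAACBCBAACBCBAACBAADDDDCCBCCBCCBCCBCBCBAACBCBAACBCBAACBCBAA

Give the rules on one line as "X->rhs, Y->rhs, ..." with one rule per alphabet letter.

A->DD, B->AA, C->CB, D->CCB

  step 4 ⇒ step 5: CBCBAACBCBAACBCBAACBCBAACBAADDDDCCBCCBCCBCCBCBAADDDDCCBCCBCCBCCB ⇒ CB·AA·CB·AA·DD·DD·CB·AA·CB·AA·DD·DD·CB·AA·CB·AA·DD·DD·CB·AA·CB·AA·DD·DD·CB·AA·DD·DD·CCB·CCB·CCB·CCB·CB·CB·AA·CB·CB·AA·CB·CB·AA·CB·CB·AA·CB·AA·DD·DD·CCB·CCB·CCB·CCB·CB·CB·AA·CB·CB·AA·CB·CB·AA·CB·CB·AA
    A ↦ DD
    B ↦ AA
    C ↦ CB
    D ↦ CCB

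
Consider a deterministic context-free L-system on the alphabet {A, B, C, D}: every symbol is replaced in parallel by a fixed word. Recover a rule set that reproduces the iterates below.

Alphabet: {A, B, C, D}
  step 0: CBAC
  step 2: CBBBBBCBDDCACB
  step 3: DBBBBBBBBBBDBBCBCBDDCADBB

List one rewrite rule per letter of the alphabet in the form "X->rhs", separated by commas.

  step 2 ⇒ step 3: CBBBBBCBDDCACB ⇒ D·BB·BB·BB·BB·BB·D·BB·CB·CB·D·DCA·D·BB
    A ↦ DCA
    B ↦ BB
    C ↦ D
    D ↦ CB

A->DCA, B->BB, C->D, D->CB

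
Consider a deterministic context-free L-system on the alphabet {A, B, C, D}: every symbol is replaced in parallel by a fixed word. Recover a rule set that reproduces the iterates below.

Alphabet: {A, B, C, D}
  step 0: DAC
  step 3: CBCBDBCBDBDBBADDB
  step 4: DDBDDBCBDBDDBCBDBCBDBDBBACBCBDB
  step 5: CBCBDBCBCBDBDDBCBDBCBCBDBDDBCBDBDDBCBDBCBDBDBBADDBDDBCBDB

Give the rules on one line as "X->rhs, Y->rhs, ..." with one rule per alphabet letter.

A->BA, B->DB, C->D, D->CB

  step 4 ⇒ step 5: DDBDDBCBDBDDBCBDBCBDBDBBACBCBDB ⇒ CB·CB·DB·CB·CB·DB·D·DB·CB·DB·CB·CB·DB·D·DB·CB·DB·D·DB·CB·DB·CB·DB·DB·BA·D·DB·D·DB·CB·DB
    A ↦ BA
    B ↦ DB
    C ↦ D
    D ↦ CB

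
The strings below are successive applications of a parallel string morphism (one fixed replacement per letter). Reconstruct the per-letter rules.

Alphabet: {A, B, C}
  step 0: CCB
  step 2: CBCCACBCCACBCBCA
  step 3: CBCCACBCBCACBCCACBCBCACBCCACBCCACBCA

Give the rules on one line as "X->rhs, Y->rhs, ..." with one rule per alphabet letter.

A->CA, B->CCA, C->CB

  step 2 ⇒ step 3: CBCCACBCCACBCBCA ⇒ CB·CCA·CB·CB·CA·CB·CCA·CB·CB·CA·CB·CCA·CB·CCA·CB·CA
    A ↦ CA
    B ↦ CCA
    C ↦ CB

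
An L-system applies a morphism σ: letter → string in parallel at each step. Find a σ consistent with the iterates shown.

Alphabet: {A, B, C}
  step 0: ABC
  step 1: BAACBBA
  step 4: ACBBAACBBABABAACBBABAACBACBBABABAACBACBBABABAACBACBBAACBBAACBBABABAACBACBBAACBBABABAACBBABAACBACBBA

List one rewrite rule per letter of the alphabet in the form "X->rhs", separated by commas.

A->BA, B->ACB, C->BA

  step 0 ⇒ step 1: ABC ⇒ BA·ACB·BA
    A ↦ BA
    B ↦ ACB
    C ↦ BA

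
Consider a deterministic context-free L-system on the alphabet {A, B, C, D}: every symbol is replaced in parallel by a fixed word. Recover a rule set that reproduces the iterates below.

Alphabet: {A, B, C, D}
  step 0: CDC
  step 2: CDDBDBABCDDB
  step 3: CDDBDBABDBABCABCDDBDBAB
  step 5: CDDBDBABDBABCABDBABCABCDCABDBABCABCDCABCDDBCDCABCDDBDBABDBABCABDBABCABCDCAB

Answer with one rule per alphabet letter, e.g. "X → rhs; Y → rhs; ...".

  step 2 ⇒ step 3: CDDBDBABCDDB ⇒ CD·DB·DB·AB·DB·AB·C·AB·CD·DB·DB·AB
    A ↦ C
    B ↦ AB
    C ↦ CD
    D ↦ DB

A->C, B->AB, C->CD, D->DB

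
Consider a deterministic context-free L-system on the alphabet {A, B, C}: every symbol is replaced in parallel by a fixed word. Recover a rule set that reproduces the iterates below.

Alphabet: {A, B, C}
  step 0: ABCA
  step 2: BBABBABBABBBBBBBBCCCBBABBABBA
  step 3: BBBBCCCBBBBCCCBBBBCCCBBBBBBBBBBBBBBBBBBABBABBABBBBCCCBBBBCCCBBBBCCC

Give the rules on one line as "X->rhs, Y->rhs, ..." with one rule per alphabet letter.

A->CCC, B->BB, C->BBA

  step 2 ⇒ step 3: BBABBABBABBBBBBBBCCCBBABBABBA ⇒ BB·BB·CCC·BB·BB·CCC·BB·BB·CCC·BB·BB·BB·BB·BB·BB·BB·BB·BBA·BBA·BBA·BB·BB·CCC·BB·BB·CCC·BB·BB·CCC
    A ↦ CCC
    B ↦ BB
    C ↦ BBA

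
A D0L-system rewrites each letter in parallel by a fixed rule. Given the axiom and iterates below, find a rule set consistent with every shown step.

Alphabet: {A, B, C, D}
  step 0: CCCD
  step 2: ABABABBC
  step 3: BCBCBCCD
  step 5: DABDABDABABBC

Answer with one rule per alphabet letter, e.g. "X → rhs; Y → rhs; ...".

A->B, B->C, C->D, D->AB

  step 2 ⇒ step 3: ABABABBC ⇒ B·C·B·C·B·C·C·D
    A ↦ B
    B ↦ C
    C ↦ D
    D ↦ AB  (constrained at step 0)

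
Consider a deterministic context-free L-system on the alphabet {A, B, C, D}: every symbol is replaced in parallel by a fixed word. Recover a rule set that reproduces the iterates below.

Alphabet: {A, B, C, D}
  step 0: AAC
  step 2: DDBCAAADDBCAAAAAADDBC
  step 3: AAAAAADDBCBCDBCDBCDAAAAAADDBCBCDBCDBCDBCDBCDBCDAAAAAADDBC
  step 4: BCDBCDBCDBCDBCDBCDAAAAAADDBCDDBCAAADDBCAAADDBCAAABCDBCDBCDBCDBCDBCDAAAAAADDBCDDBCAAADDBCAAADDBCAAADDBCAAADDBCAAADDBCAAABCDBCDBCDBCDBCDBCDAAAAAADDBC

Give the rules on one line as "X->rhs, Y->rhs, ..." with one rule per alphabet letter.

A->BCD, B->D, C->DBC, D->AAA

  step 3 ⇒ step 4: AAAAAADDBCBCDBCDBCDAAAAAADDBCBCDBCDBCDBCDBCDBCDAAAAAADDBC ⇒ BCD·BCD·BCD·BCD·BCD·BCD·AAA·AAA·D·DBC·D·DBC·AAA·D·DBC·AAA·D·DBC·AAA·BCD·BCD·BCD·BCD·BCD·BCD·AAA·AAA·D·DBC·D·DBC·AAA·D·DBC·AAA·D·DBC·AAA·D·DBC·AAA·D·DBC·AAA·D·DBC·AAA·BCD·BCD·BCD·BCD·BCD·BCD·AAA·AAA·D·DBC
    A ↦ BCD
    B ↦ D
    C ↦ DBC
    D ↦ AAA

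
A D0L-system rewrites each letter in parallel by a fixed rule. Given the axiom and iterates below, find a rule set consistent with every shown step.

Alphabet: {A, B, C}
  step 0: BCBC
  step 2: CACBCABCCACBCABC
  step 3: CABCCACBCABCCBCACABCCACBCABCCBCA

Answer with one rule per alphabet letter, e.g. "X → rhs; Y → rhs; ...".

  step 2 ⇒ step 3: CACBCABCCACBCABC ⇒ CA·BC·CA·CB·CA·BC·CB·CA·CA·BC·CA·CB·CA·BC·CB·CA
    A ↦ BC
    B ↦ CB
    C ↦ CA

A->BC, B->CB, C->CA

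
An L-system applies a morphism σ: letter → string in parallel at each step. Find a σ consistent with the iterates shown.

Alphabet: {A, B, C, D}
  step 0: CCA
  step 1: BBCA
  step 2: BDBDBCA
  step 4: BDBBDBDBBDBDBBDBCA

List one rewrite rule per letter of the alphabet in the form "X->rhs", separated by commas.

A->CA, B->BD, C->B, D->B

  step 1 ⇒ step 2: BBCA ⇒ BD·BD·B·CA
    A ↦ CA
    B ↦ BD
    C ↦ B
    D ↦ B  (constrained at step 2)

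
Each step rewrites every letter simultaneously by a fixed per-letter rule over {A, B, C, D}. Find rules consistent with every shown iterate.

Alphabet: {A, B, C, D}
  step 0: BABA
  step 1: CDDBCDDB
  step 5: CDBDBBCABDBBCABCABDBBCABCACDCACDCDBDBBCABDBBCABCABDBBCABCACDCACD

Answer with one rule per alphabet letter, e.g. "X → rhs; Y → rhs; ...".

  step 0 ⇒ step 1: BABA ⇒ CD·DB·CD·DB
    A ↦ DB
    B ↦ CD
    C ↦ B  (constrained at step 1)
    D ↦ CA  (constrained at step 1)

A->DB, B->CD, C->B, D->CA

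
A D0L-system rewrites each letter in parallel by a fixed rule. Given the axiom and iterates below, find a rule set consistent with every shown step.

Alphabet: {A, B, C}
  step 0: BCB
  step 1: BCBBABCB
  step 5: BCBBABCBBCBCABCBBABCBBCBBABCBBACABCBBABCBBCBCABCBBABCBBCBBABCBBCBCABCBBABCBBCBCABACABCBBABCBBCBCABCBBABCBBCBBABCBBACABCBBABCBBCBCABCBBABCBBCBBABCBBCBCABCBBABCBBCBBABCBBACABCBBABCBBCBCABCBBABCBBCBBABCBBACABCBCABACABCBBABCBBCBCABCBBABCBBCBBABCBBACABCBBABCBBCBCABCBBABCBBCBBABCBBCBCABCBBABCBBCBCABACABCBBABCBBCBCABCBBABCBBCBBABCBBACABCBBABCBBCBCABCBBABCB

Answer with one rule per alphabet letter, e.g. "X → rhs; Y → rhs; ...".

A->CA, B->BCB, C->BA

  step 0 ⇒ step 1: BCB ⇒ BCB·BA·BCB
    B ↦ BCB
    C ↦ BA
    A ↦ CA  (constrained at step 1)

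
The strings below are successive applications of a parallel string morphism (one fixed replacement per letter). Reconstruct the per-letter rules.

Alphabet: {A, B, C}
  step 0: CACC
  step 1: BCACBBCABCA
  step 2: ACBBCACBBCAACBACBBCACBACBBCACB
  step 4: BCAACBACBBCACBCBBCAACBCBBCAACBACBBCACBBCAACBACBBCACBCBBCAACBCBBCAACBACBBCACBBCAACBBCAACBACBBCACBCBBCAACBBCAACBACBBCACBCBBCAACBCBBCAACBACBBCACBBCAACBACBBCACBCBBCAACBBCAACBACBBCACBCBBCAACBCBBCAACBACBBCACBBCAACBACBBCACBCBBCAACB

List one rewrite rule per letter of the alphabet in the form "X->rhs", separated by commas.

  step 1 ⇒ step 2: BCACBBCABCA ⇒ ACB·BCA·CB·BCA·ACB·ACB·BCA·CB·ACB·BCA·CB
    A ↦ CB
    B ↦ ACB
    C ↦ BCA

A->CB, B->ACB, C->BCA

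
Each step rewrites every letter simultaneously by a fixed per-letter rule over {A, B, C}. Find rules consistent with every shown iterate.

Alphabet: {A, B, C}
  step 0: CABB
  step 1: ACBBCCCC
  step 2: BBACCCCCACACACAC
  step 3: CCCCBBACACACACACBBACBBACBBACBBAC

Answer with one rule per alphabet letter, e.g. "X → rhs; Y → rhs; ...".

  step 2 ⇒ step 3: BBACCCCCACACACAC ⇒ CC·CC·BB·AC·AC·AC·AC·AC·BB·AC·BB·AC·BB·AC·BB·AC
    A ↦ BB
    B ↦ CC
    C ↦ AC

A->BB, B->CC, C->AC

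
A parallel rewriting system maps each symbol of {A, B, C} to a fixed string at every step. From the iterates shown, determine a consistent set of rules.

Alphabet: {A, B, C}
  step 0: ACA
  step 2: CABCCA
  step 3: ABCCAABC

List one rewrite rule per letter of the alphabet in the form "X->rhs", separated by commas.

A->BC, B->C, C->A

  step 2 ⇒ step 3: CABCCA ⇒ A·BC·C·A·A·BC
    A ↦ BC
    B ↦ C
    C ↦ A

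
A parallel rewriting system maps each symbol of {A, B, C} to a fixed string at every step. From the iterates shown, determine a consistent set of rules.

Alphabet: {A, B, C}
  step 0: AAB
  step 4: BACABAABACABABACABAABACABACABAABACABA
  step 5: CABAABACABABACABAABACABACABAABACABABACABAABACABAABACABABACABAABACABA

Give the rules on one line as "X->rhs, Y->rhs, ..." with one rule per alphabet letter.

A->BA, B->CA, C->A

  step 4 ⇒ step 5: BACABAABACABABACABAABACABACABAABACABA ⇒ CA·BA·A·BA·CA·BA·BA·CA·BA·A·BA·CA·BA·CA·BA·A·BA·CA·BA·BA·CA·BA·A·BA·CA·BA·A·BA·CA·BA·BA·CA·BA·A·BA·CA·BA
    A ↦ BA
    B ↦ CA
    C ↦ A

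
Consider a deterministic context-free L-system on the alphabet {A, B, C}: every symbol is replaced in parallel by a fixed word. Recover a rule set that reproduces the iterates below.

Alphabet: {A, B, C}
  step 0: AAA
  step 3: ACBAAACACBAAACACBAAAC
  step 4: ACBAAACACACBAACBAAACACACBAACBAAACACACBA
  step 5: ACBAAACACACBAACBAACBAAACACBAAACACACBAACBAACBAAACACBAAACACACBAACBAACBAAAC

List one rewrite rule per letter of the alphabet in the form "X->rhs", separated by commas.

  step 4 ⇒ step 5: ACBAAACACACBAACBAAACACACBAACBAAACACACBA ⇒ AC·BA·A·AC·AC·AC·BA·AC·BA·AC·BA·A·AC·AC·BA·A·AC·AC·AC·BA·AC·BA·AC·BA·A·AC·AC·BA·A·AC·AC·AC·BA·AC·BA·AC·BA·A·AC
    A ↦ AC
    B ↦ A
    C ↦ BA

A->AC, B->A, C->BA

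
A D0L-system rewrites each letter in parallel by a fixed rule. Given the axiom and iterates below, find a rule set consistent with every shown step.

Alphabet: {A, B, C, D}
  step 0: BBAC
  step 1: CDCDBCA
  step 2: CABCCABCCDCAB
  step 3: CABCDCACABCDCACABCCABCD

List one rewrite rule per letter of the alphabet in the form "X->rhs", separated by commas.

A->B, B->CD, C->CA, D->BC

  step 2 ⇒ step 3: CABCCABCCDCAB ⇒ CA·B·CD·CA·CA·B·CD·CA·CA·BC·CA·B·CD
    A ↦ B
    B ↦ CD
    C ↦ CA
    D ↦ BC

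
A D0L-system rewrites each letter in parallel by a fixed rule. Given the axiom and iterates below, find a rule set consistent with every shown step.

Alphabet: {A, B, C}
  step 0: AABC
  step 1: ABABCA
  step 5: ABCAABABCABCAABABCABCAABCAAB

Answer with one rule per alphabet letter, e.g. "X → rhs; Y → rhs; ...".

A->AB, B->C, C->A

  step 0 ⇒ step 1: AABC ⇒ AB·AB·C·A
    A ↦ AB
    B ↦ C
    C ↦ A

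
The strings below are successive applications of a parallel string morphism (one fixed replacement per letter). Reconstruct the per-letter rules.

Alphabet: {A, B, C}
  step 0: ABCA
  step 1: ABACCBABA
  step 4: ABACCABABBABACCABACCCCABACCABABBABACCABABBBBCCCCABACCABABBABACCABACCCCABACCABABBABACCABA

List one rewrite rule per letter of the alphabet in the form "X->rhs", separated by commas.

  step 0 ⇒ step 1: ABCA ⇒ ABA·CC·B·ABA
    A ↦ ABA
    B ↦ CC
    C ↦ B

A->ABA, B->CC, C->B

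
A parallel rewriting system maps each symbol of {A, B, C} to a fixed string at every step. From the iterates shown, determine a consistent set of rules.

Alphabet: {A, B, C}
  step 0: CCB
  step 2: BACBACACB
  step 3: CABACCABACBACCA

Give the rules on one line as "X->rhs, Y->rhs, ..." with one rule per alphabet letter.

A->B, B->CA, C->AC

  step 2 ⇒ step 3: BACBACACB ⇒ CA·B·AC·CA·B·AC·B·AC·CA
    A ↦ B
    B ↦ CA
    C ↦ AC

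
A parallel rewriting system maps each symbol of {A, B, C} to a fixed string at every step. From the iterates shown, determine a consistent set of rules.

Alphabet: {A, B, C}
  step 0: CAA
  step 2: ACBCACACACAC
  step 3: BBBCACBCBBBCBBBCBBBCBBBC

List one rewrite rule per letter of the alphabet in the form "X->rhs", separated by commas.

  step 2 ⇒ step 3: ACBCACACACAC ⇒ BB·BC·AC·BC·BB·BC·BB·BC·BB·BC·BB·BC
    A ↦ BB
    B ↦ AC
    C ↦ BC

A->BB, B->AC, C->BC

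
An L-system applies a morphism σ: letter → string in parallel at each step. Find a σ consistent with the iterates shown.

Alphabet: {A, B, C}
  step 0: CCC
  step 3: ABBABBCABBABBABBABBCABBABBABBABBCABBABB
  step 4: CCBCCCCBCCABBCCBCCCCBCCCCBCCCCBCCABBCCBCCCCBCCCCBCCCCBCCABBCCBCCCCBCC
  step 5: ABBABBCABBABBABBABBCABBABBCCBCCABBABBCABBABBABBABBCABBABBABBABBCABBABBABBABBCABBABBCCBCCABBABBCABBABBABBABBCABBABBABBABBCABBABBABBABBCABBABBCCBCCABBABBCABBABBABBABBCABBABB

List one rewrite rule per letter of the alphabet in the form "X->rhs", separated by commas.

A->CCB, B->C, C->ABB

  step 4 ⇒ step 5: CCBCCCCBCCABBCCBCCCCBCCCCBCCCCBCCABBCCBCCCCBCCCCBCCCCBCCABBCCBCCCCBCC ⇒ ABB·ABB·C·ABB·ABB·ABB·ABB·C·ABB·ABB·CCB·C·C·ABB·ABB·C·ABB·ABB·ABB·ABB·C·ABB·ABB·ABB·ABB·C·ABB·ABB·ABB·ABB·C·ABB·ABB·CCB·C·C·ABB·ABB·C·ABB·ABB·ABB·ABB·C·ABB·ABB·ABB·ABB·C·ABB·ABB·ABB·ABB·C·ABB·ABB·CCB·C·C·ABB·ABB·C·ABB·ABB·ABB·ABB·C·ABB·ABB
    A ↦ CCB
    B ↦ C
    C ↦ ABB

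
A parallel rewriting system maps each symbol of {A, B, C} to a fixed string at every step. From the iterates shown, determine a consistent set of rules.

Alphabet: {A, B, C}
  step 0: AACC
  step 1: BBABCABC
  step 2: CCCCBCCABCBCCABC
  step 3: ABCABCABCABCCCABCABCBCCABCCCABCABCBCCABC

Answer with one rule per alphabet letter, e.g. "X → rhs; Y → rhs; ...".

  step 2 ⇒ step 3: CCCCBCCABCBCCABC ⇒ ABC·ABC·ABC·ABC·CC·ABC·ABC·B·CC·ABC·CC·ABC·ABC·B·CC·ABC
    A ↦ B
    B ↦ CC
    C ↦ ABC

A->B, B->CC, C->ABC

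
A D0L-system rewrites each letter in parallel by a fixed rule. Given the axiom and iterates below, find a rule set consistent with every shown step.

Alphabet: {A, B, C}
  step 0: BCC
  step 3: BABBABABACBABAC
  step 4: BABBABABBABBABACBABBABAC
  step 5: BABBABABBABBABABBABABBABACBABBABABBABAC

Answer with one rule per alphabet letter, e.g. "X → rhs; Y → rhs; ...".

  step 4 ⇒ step 5: BABBABABBABBABACBABBABAC ⇒ BA·B·BA·BA·B·BA·B·BA·BA·B·BA·BA·B·BA·B·AC·BA·B·BA·BA·B·BA·B·AC
    A ↦ B
    B ↦ BA
    C ↦ AC

A->B, B->BA, C->AC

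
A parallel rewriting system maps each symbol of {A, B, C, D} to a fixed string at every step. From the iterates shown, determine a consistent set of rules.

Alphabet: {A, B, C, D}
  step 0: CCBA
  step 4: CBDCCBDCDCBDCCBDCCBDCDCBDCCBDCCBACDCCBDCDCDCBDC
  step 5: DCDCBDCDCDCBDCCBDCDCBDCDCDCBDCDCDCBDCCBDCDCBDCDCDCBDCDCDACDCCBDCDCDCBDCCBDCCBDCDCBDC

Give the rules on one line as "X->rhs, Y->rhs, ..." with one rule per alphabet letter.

  step 4 ⇒ step 5: CBDCCBDCDCBDCCBDCCBDCDCBDCCBDCCBACDCCBDCDCDCBDC ⇒ DC·D·CB·DC·DC·D·CB·DC·CB·DC·D·CB·DC·DC·D·CB·DC·DC·D·CB·DC·CB·DC·D·CB·DC·DC·D·CB·DC·DC·D·AC·DC·CB·DC·DC·D·CB·DC·CB·DC·CB·DC·D·CB·DC
    A ↦ AC
    B ↦ D
    C ↦ DC
    D ↦ CB

A->AC, B->D, C->DC, D->CB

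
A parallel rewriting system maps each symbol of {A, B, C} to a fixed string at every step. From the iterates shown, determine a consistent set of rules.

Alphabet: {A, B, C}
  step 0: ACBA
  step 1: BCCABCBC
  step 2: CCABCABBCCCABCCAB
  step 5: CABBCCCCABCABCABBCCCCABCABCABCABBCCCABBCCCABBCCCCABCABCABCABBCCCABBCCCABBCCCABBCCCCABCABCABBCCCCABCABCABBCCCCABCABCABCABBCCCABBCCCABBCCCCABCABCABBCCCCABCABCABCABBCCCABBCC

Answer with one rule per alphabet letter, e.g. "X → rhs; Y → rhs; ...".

A->BC, B->C, C->CAB

  step 1 ⇒ step 2: BCCABCBC ⇒ C·CAB·CAB·BC·C·CAB·C·CAB
    A ↦ BC
    B ↦ C
    C ↦ CAB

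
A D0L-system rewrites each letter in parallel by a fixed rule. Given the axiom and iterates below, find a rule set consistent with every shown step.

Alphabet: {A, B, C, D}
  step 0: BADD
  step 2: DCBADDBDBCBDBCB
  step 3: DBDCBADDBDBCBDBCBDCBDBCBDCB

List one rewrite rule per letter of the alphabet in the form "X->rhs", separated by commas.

A->AD, B->CB, C->D, D->DB

  step 2 ⇒ step 3: DCBADDBDBCBDBCB ⇒ DB·D·CB·AD·DB·DB·CB·DB·CB·D·CB·DB·CB·D·CB
    A ↦ AD
    B ↦ CB
    C ↦ D
    D ↦ DB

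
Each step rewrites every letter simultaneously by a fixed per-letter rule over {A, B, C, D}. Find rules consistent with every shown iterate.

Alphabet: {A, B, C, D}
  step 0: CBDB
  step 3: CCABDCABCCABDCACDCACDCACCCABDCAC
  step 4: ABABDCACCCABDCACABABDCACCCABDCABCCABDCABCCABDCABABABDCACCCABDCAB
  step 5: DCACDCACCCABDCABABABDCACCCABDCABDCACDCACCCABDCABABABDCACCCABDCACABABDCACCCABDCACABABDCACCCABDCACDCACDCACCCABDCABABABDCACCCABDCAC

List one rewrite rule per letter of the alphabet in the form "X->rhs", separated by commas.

A->DC, B->AC, C->AB, D->CC

  step 4 ⇒ step 5: ABABDCACCCABDCACABABDCACCCABDCABCCABDCABCCABDCABABABDCACCCABDCAB ⇒ DC·AC·DC·AC·CC·AB·DC·AB·AB·AB·DC·AC·CC·AB·DC·AB·DC·AC·DC·AC·CC·AB·DC·AB·AB·AB·DC·AC·CC·AB·DC·AC·AB·AB·DC·AC·CC·AB·DC·AC·AB·AB·DC·AC·CC·AB·DC·AC·DC·AC·DC·AC·CC·AB·DC·AB·AB·AB·DC·AC·CC·AB·DC·AC
    A ↦ DC
    B ↦ AC
    C ↦ AB
    D ↦ CC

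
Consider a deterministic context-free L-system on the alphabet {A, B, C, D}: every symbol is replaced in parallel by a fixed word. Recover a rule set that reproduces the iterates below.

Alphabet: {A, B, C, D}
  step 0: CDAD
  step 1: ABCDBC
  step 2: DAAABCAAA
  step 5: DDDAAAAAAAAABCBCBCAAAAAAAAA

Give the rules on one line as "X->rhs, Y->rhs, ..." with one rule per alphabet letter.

A->D, B->AA, C->A, D->BC

  step 1 ⇒ step 2: ABCDBC ⇒ D·AA·A·BC·AA·A
    A ↦ D
    B ↦ AA
    C ↦ A
    D ↦ BC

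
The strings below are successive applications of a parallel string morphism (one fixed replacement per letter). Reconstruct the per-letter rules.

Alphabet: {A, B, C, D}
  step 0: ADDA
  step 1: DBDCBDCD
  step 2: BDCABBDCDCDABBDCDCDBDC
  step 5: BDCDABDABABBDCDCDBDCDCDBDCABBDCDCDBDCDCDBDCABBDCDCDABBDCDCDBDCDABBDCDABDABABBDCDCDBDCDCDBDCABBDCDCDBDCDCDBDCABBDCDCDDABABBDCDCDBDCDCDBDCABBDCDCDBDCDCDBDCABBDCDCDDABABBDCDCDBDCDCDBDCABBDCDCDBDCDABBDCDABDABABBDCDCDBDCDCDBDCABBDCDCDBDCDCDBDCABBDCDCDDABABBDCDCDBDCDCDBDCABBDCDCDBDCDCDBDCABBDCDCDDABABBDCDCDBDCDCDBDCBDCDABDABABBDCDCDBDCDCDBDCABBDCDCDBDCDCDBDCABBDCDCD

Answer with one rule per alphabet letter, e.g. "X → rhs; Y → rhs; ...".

  step 1 ⇒ step 2: DBDCBDCD ⇒ BDC·AB·BDC·DCD·AB·BDC·DCD·BDC
    B ↦ AB
    C ↦ DCD
    D ↦ BDC
  step 0 ⇒ step 1: ADDA ⇒ D·BDC·BDC·D
    A ↦ D

A->D, B->AB, C->DCD, D->BDC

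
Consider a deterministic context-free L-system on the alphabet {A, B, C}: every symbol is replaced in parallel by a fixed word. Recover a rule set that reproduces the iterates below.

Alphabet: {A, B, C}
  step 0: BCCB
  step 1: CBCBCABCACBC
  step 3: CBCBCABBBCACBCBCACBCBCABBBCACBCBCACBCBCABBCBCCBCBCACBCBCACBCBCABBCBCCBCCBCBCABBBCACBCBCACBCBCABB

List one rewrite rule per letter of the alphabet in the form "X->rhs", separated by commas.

  step 0 ⇒ step 1: BCCB ⇒ CBC·BCA·BCA·CBC
    B ↦ CBC
    C ↦ BCA
    A ↦ BB  (constrained at step 1)

A->BB, B->CBC, C->BCA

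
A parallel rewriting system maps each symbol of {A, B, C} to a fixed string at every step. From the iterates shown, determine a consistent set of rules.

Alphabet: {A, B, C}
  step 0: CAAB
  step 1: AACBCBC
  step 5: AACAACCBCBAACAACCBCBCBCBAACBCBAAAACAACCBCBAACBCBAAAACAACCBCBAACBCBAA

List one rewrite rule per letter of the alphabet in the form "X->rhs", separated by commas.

A->CB, B->C, C->AA

  step 0 ⇒ step 1: CAAB ⇒ AA·CB·CB·C
    A ↦ CB
    B ↦ C
    C ↦ AA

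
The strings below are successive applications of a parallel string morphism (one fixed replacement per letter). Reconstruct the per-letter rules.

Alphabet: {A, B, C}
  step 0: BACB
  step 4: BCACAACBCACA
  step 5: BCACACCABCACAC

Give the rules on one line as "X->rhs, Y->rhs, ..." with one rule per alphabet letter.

  step 4 ⇒ step 5: BCACAACBCACA ⇒ BC·A·C·A·C·C·A·BC·A·C·A·C
    A ↦ C
    B ↦ BC
    C ↦ A

A->C, B->BC, C->A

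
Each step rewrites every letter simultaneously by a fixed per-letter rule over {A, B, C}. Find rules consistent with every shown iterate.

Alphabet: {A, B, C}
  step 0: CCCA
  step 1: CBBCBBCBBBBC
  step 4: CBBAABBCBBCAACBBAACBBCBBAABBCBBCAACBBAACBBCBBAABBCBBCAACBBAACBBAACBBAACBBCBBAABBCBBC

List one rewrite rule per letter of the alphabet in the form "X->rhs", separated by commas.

A->BBC, B->A, C->CBB

  step 0 ⇒ step 1: CCCA ⇒ CBB·CBB·CBB·BBC
    A ↦ BBC
    C ↦ CBB
    B ↦ A  (constrained at step 1)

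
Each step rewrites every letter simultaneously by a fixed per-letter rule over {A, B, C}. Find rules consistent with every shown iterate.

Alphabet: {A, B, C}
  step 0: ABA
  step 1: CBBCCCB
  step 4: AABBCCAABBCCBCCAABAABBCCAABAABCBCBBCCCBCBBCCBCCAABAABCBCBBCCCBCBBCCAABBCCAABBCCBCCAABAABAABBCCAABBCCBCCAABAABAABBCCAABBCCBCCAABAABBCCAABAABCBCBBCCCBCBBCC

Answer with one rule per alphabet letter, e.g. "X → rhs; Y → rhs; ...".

A->CB, B->BCC, C->AAB

  step 0 ⇒ step 1: ABA ⇒ CB·BCC·CB
    A ↦ CB
    B ↦ BCC
    C ↦ AAB  (constrained at step 1)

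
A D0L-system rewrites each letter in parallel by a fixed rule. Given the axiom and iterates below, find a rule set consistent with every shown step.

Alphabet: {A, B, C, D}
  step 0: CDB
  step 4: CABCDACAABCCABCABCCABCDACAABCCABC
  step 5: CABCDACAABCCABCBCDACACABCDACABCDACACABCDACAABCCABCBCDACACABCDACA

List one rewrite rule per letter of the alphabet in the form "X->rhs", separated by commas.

  step 4 ⇒ step 5: CABCDACAABCCABCABCCABCDACAABCCABC ⇒ CA·BC·DA·CA·A·BC·CA·BC·BC·DA·CA·CA·BC·DA·CA·BC·DA·CA·CA·BC·DA·CA·A·BC·CA·BC·BC·DA·CA·CA·BC·DA·CA
    A ↦ BC
    B ↦ DA
    C ↦ CA
    D ↦ A

A->BC, B->DA, C->CA, D->A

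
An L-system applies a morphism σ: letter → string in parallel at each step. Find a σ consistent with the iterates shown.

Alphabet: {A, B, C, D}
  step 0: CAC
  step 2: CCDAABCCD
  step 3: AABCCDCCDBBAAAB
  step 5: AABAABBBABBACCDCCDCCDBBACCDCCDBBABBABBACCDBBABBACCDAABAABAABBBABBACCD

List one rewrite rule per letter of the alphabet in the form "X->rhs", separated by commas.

  step 2 ⇒ step 3: CCDAABCCD ⇒ A·A·B·CCD·CCD·BBA·A·A·B
    A ↦ CCD
    B ↦ BBA
    C ↦ A
    D ↦ B

A->CCD, B->BBA, C->A, D->B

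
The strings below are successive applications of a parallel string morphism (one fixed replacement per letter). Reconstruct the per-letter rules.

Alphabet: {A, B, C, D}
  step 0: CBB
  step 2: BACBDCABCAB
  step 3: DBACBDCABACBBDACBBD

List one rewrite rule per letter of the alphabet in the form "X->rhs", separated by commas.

A->B, B->D, C->ACB, D->CAB

  step 2 ⇒ step 3: BACBDCABCAB ⇒ D·B·ACB·D·CAB·ACB·B·D·ACB·B·D
    A ↦ B
    B ↦ D
    C ↦ ACB
    D ↦ CAB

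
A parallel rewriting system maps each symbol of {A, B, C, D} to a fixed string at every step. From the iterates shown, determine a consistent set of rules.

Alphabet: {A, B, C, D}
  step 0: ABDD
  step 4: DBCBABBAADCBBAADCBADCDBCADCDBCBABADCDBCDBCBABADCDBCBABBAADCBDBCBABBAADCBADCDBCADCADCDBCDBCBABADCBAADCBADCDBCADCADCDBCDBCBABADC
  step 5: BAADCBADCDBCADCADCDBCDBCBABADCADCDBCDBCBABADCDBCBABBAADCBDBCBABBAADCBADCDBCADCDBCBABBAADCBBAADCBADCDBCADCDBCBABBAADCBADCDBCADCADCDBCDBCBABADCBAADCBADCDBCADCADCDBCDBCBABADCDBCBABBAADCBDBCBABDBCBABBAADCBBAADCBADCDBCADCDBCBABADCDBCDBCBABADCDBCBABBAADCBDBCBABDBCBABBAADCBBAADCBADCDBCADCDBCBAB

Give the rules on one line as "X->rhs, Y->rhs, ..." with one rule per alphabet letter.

  step 4 ⇒ step 5: DBCBABBAADCBBAADCBADCDBCADCDBCBABADCDBCDBCBABADCDBCBABBAADCBDBCBABBAADCBADCDBCADCADCDBCDBCBABADCBAADCBADCDBCADCADCDBCDBCBABADC ⇒ BA·ADC·B·ADC·DBC·ADC·ADC·DBC·DBC·BA·B·ADC·ADC·DBC·DBC·BA·B·ADC·DBC·BA·B·BA·ADC·B·DBC·BA·B·BA·ADC·B·ADC·DBC·ADC·DBC·BA·B·BA·ADC·B·BA·ADC·B·ADC·DBC·ADC·DBC·BA·B·BA·ADC·B·ADC·DBC·ADC·ADC·DBC·DBC·BA·B·ADC·BA·ADC·B·ADC·DBC·ADC·ADC·DBC·DBC·BA·B·ADC·DBC·BA·B·BA·ADC·B·DBC·BA·B·DBC·BA·B·BA·ADC·B·BA·ADC·B·ADC·DBC·ADC·DBC·BA·B·ADC·DBC·DBC·BA·B·ADC·DBC·BA·B·BA·ADC·B·DBC·BA·B·DBC·BA·B·BA·ADC·B·BA·ADC·B·ADC·DBC·ADC·DBC·BA·B
    A ↦ DBC
    B ↦ ADC
    C ↦ B
    D ↦ BA

A->DBC, B->ADC, C->B, D->BA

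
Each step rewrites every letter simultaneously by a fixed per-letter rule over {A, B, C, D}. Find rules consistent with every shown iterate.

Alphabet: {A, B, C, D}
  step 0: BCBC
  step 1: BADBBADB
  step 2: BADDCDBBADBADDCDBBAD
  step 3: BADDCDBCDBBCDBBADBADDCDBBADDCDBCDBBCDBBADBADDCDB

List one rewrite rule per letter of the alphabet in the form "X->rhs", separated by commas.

A->D, B->BAD, C->B, D->CDB

  step 2 ⇒ step 3: BADDCDBBADBADDCDBBAD ⇒ BAD·D·CDB·CDB·B·CDB·BAD·BAD·D·CDB·BAD·D·CDB·CDB·B·CDB·BAD·BAD·D·CDB
    A ↦ D
    B ↦ BAD
    C ↦ B
    D ↦ CDB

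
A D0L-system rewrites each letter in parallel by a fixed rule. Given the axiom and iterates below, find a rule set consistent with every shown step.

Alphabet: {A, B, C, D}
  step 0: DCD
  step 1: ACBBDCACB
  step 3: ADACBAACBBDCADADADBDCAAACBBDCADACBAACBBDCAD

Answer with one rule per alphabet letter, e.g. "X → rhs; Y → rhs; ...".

A->AD, B->A, C->BDC, D->ACB

  step 0 ⇒ step 1: DCD ⇒ ACB·BDC·ACB
    C ↦ BDC
    D ↦ ACB
    A ↦ AD  (constrained at step 1)
    B ↦ A  (constrained at step 1)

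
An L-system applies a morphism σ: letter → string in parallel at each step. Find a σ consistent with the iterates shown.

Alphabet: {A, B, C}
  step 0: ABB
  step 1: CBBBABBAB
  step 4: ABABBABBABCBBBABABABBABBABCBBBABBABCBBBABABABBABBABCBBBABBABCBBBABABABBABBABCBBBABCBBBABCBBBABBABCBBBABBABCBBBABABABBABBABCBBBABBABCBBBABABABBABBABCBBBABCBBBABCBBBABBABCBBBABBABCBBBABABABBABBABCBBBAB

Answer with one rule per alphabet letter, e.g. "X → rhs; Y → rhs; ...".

A->CBB, B->BAB, C->A

  step 0 ⇒ step 1: ABB ⇒ CBB·BAB·BAB
    A ↦ CBB
    B ↦ BAB
    C ↦ A  (constrained at step 1)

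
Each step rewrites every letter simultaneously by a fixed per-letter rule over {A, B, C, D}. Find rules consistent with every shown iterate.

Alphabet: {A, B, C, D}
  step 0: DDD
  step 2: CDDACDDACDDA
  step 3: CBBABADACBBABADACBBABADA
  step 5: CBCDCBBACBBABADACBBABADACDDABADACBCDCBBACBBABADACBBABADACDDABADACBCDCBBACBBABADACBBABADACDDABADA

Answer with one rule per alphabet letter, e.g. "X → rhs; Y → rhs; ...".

  step 2 ⇒ step 3: CDDACDDACDDA ⇒ CB·BA·BA·DA·CB·BA·BA·DA·CB·BA·BA·DA
    A ↦ DA
    C ↦ CB
    D ↦ BA
    B ↦ CD  (constrained at step 3)

A->DA, B->CD, C->CB, D->BA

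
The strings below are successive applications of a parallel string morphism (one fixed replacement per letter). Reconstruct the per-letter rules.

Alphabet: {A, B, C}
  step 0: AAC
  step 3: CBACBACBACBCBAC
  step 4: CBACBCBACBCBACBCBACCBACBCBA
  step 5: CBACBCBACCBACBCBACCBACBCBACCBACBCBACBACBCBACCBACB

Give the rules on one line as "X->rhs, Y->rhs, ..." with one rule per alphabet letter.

A->B, B->C, C->CBA

  step 4 ⇒ step 5: CBACBCBACBCBACBCBACCBACBCBA ⇒ CBA·C·B·CBA·C·CBA·C·B·CBA·C·CBA·C·B·CBA·C·CBA·C·B·CBA·CBA·C·B·CBA·C·CBA·C·B
    A ↦ B
    B ↦ C
    C ↦ CBA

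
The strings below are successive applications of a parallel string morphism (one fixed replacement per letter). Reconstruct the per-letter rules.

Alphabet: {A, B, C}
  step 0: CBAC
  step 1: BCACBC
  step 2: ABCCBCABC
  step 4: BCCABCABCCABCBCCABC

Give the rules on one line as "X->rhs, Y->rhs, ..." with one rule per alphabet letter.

A->C, B->A, C->BC

  step 1 ⇒ step 2: BCACBC ⇒ A·BC·C·BC·A·BC
    A ↦ C
    B ↦ A
    C ↦ BC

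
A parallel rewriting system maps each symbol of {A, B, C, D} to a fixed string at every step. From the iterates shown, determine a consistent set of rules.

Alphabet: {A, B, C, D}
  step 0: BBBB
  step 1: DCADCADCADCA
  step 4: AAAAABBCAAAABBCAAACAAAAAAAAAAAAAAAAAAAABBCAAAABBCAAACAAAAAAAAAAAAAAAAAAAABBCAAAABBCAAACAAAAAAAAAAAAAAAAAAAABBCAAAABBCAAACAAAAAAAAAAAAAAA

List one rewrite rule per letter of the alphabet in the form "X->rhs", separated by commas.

  step 0 ⇒ step 1: BBBB ⇒ DCA·DCA·DCA·DCA
    B ↦ DCA
    A ↦ AA  (constrained at step 1)
    C ↦ CA  (constrained at step 1)
    D ↦ ABB  (constrained at step 1)

A->AA, B->DCA, C->CA, D->ABB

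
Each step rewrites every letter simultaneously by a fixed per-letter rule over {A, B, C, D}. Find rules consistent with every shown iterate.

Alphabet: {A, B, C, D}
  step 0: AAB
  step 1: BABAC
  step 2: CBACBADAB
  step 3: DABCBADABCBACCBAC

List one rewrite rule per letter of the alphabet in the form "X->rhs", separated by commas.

A->BA, B->C, C->DAB, D->CC

  step 2 ⇒ step 3: CBACBADAB ⇒ DAB·C·BA·DAB·C·BA·CC·BA·C
    A ↦ BA
    B ↦ C
    C ↦ DAB
    D ↦ CC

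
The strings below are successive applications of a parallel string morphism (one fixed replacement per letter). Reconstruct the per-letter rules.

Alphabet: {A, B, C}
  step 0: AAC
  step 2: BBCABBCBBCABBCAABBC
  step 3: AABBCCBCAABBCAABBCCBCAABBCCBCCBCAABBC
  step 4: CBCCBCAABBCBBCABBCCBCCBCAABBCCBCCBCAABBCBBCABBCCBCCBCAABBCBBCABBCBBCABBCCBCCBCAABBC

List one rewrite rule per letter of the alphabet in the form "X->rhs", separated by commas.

A->CBC, B->A, C->BBC

  step 3 ⇒ step 4: AABBCCBCAABBCAABBCCBCAABBCCBCCBCAABBC ⇒ CBC·CBC·A·A·BBC·BBC·A·BBC·CBC·CBC·A·A·BBC·CBC·CBC·A·A·BBC·BBC·A·BBC·CBC·CBC·A·A·BBC·BBC·A·BBC·BBC·A·BBC·CBC·CBC·A·A·BBC
    A ↦ CBC
    B ↦ A
    C ↦ BBC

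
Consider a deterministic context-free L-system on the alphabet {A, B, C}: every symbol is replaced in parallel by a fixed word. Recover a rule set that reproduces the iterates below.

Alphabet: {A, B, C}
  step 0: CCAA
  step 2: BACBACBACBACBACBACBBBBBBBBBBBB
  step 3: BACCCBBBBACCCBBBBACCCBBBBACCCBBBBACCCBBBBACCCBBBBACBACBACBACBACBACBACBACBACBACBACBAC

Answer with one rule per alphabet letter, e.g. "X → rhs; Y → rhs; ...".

A->CC, B->BAC, C->BBB

  step 2 ⇒ step 3: BACBACBACBACBACBACBBBBBBBBBBBB ⇒ BAC·CC·BBB·BAC·CC·BBB·BAC·CC·BBB·BAC·CC·BBB·BAC·CC·BBB·BAC·CC·BBB·BAC·BAC·BAC·BAC·BAC·BAC·BAC·BAC·BAC·BAC·BAC·BAC
    A ↦ CC
    B ↦ BAC
    C ↦ BBB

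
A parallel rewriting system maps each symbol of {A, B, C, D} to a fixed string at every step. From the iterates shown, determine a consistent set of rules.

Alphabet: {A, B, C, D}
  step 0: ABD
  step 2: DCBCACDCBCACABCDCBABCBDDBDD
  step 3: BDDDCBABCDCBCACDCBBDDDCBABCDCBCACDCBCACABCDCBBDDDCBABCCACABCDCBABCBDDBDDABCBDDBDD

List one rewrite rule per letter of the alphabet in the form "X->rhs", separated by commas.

A->CAC, B->ABC, C->DCB, D->BDD

  step 2 ⇒ step 3: DCBCACDCBCACABCDCBABCBDDBDD ⇒ BDD·DCB·ABC·DCB·CAC·DCB·BDD·DCB·ABC·DCB·CAC·DCB·CAC·ABC·DCB·BDD·DCB·ABC·CAC·ABC·DCB·ABC·BDD·BDD·ABC·BDD·BDD
    A ↦ CAC
    B ↦ ABC
    C ↦ DCB
    D ↦ BDD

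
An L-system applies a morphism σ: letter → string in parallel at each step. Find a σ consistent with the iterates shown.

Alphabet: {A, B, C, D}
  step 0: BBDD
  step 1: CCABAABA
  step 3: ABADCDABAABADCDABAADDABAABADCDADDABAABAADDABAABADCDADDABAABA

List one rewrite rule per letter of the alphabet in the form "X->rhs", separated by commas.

A->ADD, B->C, C->DCD, D->ABA

  step 0 ⇒ step 1: BBDD ⇒ C·C·ABA·ABA
    B ↦ C
    D ↦ ABA
    A ↦ ADD  (constrained at step 1)
    C ↦ DCD  (constrained at step 1)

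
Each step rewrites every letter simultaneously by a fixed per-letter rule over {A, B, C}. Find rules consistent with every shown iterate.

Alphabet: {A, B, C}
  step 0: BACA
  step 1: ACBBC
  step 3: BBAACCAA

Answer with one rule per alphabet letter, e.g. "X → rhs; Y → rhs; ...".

A->C, B->A, C->BB

  step 0 ⇒ step 1: BACA ⇒ A·C·BB·C
    A ↦ C
    B ↦ A
    C ↦ BB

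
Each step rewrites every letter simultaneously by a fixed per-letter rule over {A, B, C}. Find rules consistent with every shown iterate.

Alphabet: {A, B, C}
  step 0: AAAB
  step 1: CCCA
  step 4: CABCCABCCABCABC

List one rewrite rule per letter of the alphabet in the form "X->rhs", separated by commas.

A->C, B->A, C->BC

  step 0 ⇒ step 1: AAAB ⇒ C·C·C·A
    A ↦ C
    B ↦ A
    C ↦ BC  (constrained at step 1)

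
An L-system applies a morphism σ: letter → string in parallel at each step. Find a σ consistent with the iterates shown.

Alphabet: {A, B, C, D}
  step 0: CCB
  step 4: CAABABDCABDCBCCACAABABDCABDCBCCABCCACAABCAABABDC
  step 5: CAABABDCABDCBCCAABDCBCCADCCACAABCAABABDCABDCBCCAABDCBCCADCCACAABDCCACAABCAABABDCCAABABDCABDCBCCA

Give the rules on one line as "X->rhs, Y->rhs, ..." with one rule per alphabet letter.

  step 4 ⇒ step 5: CAABABDCABDCBCCACAABABDCABDCBCCABCCACAABCAABABDC ⇒ CA·AB·AB·DC·AB·DC·BC·CA·AB·DC·BC·CA·DC·CA·CA·AB·CA·AB·AB·DC·AB·DC·BC·CA·AB·DC·BC·CA·DC·CA·CA·AB·DC·CA·CA·AB·CA·AB·AB·DC·CA·AB·AB·DC·AB·DC·BC·CA
    A ↦ AB
    B ↦ DC
    C ↦ CA
    D ↦ BC

A->AB, B->DC, C->CA, D->BC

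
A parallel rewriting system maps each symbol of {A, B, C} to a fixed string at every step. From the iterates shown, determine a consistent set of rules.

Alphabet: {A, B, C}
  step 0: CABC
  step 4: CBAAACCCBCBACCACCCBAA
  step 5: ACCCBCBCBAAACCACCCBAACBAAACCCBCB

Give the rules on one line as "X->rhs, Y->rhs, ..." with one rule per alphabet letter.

A->CB, B->CC, C->A

  step 4 ⇒ step 5: CBAAACCCBCBACCACCCBAA ⇒ A·CC·CB·CB·CB·A·A·A·CC·A·CC·CB·A·A·CB·A·A·A·CC·CB·CB
    A ↦ CB
    B ↦ CC
    C ↦ A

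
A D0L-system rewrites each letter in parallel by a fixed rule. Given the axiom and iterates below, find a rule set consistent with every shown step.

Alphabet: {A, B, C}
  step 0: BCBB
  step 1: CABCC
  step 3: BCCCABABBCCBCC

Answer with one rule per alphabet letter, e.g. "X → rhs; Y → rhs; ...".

  step 0 ⇒ step 1: BCBB ⇒ C·AB·C·C
    B ↦ C
    C ↦ AB
    A ↦ BC  (constrained at step 1)

A->BC, B->C, C->AB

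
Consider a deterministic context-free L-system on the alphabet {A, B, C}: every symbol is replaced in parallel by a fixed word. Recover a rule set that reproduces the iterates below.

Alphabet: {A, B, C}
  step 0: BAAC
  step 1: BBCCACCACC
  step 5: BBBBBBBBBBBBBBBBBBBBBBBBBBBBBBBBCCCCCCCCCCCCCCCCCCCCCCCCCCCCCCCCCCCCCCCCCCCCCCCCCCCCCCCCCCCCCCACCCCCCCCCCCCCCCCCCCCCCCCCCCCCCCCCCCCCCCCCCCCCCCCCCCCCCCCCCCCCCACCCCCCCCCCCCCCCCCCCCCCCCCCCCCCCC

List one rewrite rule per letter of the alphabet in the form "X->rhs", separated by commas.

  step 0 ⇒ step 1: BAAC ⇒ BB·CCA·CCA·CC
    A ↦ CCA
    B ↦ BB
    C ↦ CC

A->CCA, B->BB, C->CC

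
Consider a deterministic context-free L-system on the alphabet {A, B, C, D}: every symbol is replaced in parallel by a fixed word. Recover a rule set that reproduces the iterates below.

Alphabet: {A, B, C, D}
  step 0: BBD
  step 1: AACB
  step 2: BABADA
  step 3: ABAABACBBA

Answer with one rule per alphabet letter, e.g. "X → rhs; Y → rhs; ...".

  step 2 ⇒ step 3: BABADA ⇒ A·BA·A·BA·CB·BA
    A ↦ BA
    B ↦ A
    D ↦ CB
  step 1 ⇒ step 2: AACB ⇒ BA·BA·D·A
    C ↦ D

A->BA, B->A, C->D, D->CB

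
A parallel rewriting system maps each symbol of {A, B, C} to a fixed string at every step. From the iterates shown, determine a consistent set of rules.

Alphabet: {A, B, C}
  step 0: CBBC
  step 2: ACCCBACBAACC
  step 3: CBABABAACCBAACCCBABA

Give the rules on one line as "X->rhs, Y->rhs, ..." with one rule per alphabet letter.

  step 2 ⇒ step 3: ACCCBACBAACC ⇒ C·BA·BA·BA·AC·C·BA·AC·C·C·BA·BA
    A ↦ C
    B ↦ AC
    C ↦ BA

A->C, B->AC, C->BA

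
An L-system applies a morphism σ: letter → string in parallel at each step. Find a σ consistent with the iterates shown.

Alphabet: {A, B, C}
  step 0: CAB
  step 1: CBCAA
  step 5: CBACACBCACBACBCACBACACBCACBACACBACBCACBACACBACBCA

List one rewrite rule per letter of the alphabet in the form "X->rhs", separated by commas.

  step 0 ⇒ step 1: CAB ⇒ CB·CA·A
    A ↦ CA
    B ↦ A
    C ↦ CB

A->CA, B->A, C->CB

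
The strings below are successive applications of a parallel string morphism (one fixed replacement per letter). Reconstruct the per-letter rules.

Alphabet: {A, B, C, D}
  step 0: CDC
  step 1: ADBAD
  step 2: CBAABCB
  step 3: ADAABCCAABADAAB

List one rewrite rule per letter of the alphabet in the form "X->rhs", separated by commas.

  step 2 ⇒ step 3: CBAABCB ⇒ AD·AAB·C·C·AAB·AD·AAB
    A ↦ C
    B ↦ AAB
    C ↦ AD
  step 0 ⇒ step 1: CDC ⇒ AD·B·AD
    D ↦ B

A->C, B->AAB, C->AD, D->B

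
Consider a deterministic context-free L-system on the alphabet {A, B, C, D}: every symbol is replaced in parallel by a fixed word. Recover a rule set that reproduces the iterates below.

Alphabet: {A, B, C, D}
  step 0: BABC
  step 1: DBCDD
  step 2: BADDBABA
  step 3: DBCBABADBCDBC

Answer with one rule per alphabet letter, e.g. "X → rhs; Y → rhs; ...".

  step 2 ⇒ step 3: BADDBABA ⇒ D·BC·BA·BA·D·BC·D·BC
    A ↦ BC
    B ↦ D
    D ↦ BA
  step 0 ⇒ step 1: BABC ⇒ D·BC·D·D
    C ↦ D

A->BC, B->D, C->D, D->BA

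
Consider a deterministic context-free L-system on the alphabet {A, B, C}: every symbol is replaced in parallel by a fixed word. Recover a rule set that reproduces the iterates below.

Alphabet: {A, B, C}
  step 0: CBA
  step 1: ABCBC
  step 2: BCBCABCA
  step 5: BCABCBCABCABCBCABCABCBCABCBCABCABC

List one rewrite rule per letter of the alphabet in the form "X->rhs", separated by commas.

  step 1 ⇒ step 2: ABCBC ⇒ BC·BC·A·BC·A
    A ↦ BC
    B ↦ BC
    C ↦ A

A->BC, B->BC, C->A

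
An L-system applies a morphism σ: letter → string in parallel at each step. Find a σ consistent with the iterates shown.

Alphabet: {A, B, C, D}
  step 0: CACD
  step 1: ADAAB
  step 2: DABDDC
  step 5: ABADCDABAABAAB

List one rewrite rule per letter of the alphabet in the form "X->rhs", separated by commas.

A->D, B->C, C->A, D->AB

  step 1 ⇒ step 2: ADAAB ⇒ D·AB·D·D·C
    A ↦ D
    B ↦ C
    D ↦ AB
  step 0 ⇒ step 1: CACD ⇒ A·D·A·AB
    C ↦ A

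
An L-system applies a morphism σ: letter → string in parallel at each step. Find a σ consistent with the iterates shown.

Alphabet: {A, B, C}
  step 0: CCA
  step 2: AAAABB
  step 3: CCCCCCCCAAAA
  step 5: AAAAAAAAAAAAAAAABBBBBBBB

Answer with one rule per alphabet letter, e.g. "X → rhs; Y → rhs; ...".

A->CC, B->AA, C->B

  step 2 ⇒ step 3: AAAABB ⇒ CC·CC·CC·CC·AA·AA
    A ↦ CC
    B ↦ AA
    C ↦ B  (constrained at step 0)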